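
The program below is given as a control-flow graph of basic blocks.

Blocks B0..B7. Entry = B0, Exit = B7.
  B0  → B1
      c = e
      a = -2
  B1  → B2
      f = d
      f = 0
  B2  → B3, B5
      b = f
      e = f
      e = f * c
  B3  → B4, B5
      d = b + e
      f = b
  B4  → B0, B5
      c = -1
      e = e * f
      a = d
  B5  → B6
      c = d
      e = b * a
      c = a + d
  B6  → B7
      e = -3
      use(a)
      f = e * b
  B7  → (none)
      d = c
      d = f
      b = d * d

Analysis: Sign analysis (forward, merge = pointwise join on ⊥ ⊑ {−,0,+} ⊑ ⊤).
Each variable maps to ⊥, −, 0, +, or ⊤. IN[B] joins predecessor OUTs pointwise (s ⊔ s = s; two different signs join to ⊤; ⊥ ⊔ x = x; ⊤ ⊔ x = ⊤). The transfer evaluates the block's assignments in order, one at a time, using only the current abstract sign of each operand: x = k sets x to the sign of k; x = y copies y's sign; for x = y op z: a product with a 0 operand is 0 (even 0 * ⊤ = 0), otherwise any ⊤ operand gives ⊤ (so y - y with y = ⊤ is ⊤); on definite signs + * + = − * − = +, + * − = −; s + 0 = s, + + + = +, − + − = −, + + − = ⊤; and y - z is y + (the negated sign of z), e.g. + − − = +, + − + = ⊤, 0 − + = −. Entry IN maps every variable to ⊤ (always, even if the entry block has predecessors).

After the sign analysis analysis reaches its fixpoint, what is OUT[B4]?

Answer: {a: 0, b: 0, c: -, d: 0, e: 0, f: 0}

Derivation:
Fixpoint table:
  B0:  IN=(all ⊤)  OUT={a:-; rest ⊤}
  B1:  IN={a:-; rest ⊤}  OUT={a:-, f:0; rest ⊤}
  B2:  IN={a:-, f:0; rest ⊤}  OUT={a:-, b:0, e:0, f:0; rest ⊤}
  B3:  IN={a:-, b:0, e:0, f:0; rest ⊤}  OUT={a:-, b:0, d:0, e:0, f:0; rest ⊤}
  B4:  IN={a:-, b:0, d:0, e:0, f:0; rest ⊤}  OUT={a:0, b:0, c:-, d:0, e:0, f:0; rest ⊤}
  B5:  IN={b:0, e:0, f:0; rest ⊤}  OUT={b:0, e:0, f:0; rest ⊤}
  B6:  IN={b:0, e:0, f:0; rest ⊤}  OUT={b:0, e:-, f:0; rest ⊤}
  B7:  IN={b:0, e:-, f:0; rest ⊤}  OUT={b:0, d:0, e:-, f:0; rest ⊤}

Merge at B4: IN[B4] = OUT[B3] = {a: -, b: 0, c: ⊤, d: 0, e: 0, f: 0}
Applying B4's transfer function to that IN value gives OUT[B4] (row B4 above).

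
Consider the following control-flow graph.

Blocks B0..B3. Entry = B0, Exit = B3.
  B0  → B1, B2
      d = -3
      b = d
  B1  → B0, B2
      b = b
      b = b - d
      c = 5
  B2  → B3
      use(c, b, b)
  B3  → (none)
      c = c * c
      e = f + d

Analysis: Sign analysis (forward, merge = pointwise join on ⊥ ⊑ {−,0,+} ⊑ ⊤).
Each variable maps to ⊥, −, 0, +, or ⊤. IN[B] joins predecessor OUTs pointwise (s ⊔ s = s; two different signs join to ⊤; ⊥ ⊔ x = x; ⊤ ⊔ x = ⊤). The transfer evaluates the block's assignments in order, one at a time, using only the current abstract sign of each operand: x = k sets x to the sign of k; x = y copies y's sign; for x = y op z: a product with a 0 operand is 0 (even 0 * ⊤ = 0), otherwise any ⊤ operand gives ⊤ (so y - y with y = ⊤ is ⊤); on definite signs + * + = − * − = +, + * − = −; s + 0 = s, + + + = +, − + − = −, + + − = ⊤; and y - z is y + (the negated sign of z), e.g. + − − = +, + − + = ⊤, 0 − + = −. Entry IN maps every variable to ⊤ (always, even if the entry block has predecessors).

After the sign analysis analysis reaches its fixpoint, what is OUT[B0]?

Per-block solution:
  B0: | IN=(all ⊤) | OUT={b:-, d:-; rest ⊤}
  B1: | IN={b:-, d:-; rest ⊤} | OUT={c:+, d:-; rest ⊤}
  B2: | IN={d:-; rest ⊤} | OUT={d:-; rest ⊤}
  B3: | IN={d:-; rest ⊤} | OUT={d:-; rest ⊤}

Merge at B0 (entry node, so the boundary value (all ⊤) is joined with the incoming edge(s)): IN[B0] = (all ⊤) ⊔ OUT[B1] = {a: ⊤, b: ⊤, c: ⊤, d: ⊤, e: ⊤, f: ⊤}
Applying B0's transfer function to that IN value gives OUT[B0] (row B0 above).

Answer: {a: ⊤, b: -, c: ⊤, d: -, e: ⊤, f: ⊤}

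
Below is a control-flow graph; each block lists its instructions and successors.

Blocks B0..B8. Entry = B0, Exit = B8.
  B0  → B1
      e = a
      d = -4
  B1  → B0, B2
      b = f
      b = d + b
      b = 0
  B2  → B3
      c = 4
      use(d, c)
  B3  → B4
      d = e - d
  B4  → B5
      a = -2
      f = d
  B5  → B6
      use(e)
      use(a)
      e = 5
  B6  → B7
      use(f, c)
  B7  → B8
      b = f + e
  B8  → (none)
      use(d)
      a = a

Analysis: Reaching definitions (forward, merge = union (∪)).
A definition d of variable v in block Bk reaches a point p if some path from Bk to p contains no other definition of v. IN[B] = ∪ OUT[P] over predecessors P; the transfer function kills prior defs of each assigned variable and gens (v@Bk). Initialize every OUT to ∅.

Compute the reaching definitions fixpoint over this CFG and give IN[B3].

Fixpoint table:
  B0: | IN={b@B1, d@B0, e@B0} | OUT={b@B1, d@B0, e@B0}
  B1: | IN={b@B1, d@B0, e@B0} | OUT={b@B1, d@B0, e@B0}
  B2: | IN={b@B1, d@B0, e@B0} | OUT={b@B1, c@B2, d@B0, e@B0}
  B3: | IN={b@B1, c@B2, d@B0, e@B0} | OUT={b@B1, c@B2, d@B3, e@B0}
  B4: | IN={b@B1, c@B2, d@B3, e@B0} | OUT={a@B4, b@B1, c@B2, d@B3, e@B0, f@B4}
  B5: | IN={a@B4, b@B1, c@B2, d@B3, e@B0, f@B4} | OUT={a@B4, b@B1, c@B2, d@B3, e@B5, f@B4}
  B6: | IN={a@B4, b@B1, c@B2, d@B3, e@B5, f@B4} | OUT={a@B4, b@B1, c@B2, d@B3, e@B5, f@B4}
  B7: | IN={a@B4, b@B1, c@B2, d@B3, e@B5, f@B4} | OUT={a@B4, b@B7, c@B2, d@B3, e@B5, f@B4}
  B8: | IN={a@B4, b@B7, c@B2, d@B3, e@B5, f@B4} | OUT={a@B8, b@B7, c@B2, d@B3, e@B5, f@B4}

Merge at B3: IN[B3] = OUT[B2] = {b@B1, c@B2, d@B0, e@B0}

Answer: {b@B1, c@B2, d@B0, e@B0}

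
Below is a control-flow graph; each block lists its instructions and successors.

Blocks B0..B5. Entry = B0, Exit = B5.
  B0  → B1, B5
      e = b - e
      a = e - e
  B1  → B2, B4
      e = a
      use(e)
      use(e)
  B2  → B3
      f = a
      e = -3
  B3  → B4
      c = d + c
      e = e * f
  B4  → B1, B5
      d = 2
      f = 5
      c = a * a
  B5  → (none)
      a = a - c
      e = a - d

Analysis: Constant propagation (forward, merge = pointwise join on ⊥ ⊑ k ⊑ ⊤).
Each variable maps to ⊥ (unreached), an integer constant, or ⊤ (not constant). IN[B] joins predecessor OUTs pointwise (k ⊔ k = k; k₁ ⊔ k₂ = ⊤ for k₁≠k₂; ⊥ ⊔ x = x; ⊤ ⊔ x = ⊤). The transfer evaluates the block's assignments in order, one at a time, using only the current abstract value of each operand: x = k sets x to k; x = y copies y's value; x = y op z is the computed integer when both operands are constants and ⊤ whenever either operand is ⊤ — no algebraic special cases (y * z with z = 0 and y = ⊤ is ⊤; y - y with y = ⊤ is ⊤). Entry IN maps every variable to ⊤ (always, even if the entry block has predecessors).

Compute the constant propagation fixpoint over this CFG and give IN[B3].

Per-block solution:
  B0:   IN=(all ⊤)   OUT=(all ⊤)
  B1:   IN=(all ⊤)   OUT=(all ⊤)
  B2:   IN=(all ⊤)   OUT={e:-3; rest ⊤}
  B3:   IN={e:-3; rest ⊤}   OUT=(all ⊤)
  B4:   IN=(all ⊤)   OUT={d:2, f:5; rest ⊤}
  B5:   IN=(all ⊤)   OUT=(all ⊤)

Merge at B3: IN[B3] = OUT[B2] = {a: ⊤, b: ⊤, c: ⊤, d: ⊤, e: -3, f: ⊤}

Answer: {a: ⊤, b: ⊤, c: ⊤, d: ⊤, e: -3, f: ⊤}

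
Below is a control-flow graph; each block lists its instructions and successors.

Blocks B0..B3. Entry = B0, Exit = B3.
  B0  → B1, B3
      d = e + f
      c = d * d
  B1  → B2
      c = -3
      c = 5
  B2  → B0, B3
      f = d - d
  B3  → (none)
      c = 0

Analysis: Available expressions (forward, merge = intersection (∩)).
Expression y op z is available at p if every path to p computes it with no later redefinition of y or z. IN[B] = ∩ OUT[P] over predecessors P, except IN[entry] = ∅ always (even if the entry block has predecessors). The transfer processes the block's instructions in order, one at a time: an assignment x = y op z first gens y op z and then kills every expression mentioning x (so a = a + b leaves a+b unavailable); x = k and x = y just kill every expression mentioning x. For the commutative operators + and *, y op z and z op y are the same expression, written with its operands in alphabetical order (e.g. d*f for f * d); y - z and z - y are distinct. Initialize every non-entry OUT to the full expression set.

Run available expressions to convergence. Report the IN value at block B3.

Per-block solution:
  B0:  IN={}  OUT={d*d, e+f}
  B1:  IN={d*d, e+f}  OUT={d*d, e+f}
  B2:  IN={d*d, e+f}  OUT={d*d, d-d}
  B3:  IN={d*d}  OUT={d*d}

Merge at B3: IN[B3] = OUT[B0] ∩ OUT[B2] = {d*d}

Answer: {d*d}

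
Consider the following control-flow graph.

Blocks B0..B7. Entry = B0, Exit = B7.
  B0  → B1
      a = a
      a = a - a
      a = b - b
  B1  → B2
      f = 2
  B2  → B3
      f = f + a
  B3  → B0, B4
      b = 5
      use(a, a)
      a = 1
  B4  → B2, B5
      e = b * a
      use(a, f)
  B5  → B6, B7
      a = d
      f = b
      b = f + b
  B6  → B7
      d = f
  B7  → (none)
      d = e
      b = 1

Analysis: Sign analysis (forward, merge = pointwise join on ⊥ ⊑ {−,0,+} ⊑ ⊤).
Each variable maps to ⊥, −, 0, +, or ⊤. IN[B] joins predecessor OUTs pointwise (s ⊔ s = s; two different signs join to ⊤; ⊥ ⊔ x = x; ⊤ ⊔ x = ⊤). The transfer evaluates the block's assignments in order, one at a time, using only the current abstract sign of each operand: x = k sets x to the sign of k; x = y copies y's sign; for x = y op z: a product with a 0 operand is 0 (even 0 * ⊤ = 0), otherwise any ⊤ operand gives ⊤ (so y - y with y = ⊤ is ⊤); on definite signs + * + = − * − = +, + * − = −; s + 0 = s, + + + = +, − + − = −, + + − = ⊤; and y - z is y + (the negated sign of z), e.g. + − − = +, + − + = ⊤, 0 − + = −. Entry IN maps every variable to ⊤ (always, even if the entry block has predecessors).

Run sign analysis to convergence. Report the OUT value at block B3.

Answer: {a: +, b: +, c: ⊤, d: ⊤, e: ⊤, f: ⊤}

Working:
Converged values:
  B0:  IN=(all ⊤)  OUT=(all ⊤)
  B1:  IN=(all ⊤)  OUT={f:+; rest ⊤}
  B2:  IN=(all ⊤)  OUT=(all ⊤)
  B3:  IN=(all ⊤)  OUT={a:+, b:+; rest ⊤}
  B4:  IN={a:+, b:+; rest ⊤}  OUT={a:+, b:+, e:+; rest ⊤}
  B5:  IN={a:+, b:+, e:+; rest ⊤}  OUT={b:+, e:+, f:+; rest ⊤}
  B6:  IN={b:+, e:+, f:+; rest ⊤}  OUT={b:+, d:+, e:+, f:+; rest ⊤}
  B7:  IN={b:+, e:+, f:+; rest ⊤}  OUT={b:+, d:+, e:+, f:+; rest ⊤}

Merge at B3: IN[B3] = OUT[B2] = {a: ⊤, b: ⊤, c: ⊤, d: ⊤, e: ⊤, f: ⊤}
Applying B3's transfer function to that IN value gives OUT[B3] (row B3 above).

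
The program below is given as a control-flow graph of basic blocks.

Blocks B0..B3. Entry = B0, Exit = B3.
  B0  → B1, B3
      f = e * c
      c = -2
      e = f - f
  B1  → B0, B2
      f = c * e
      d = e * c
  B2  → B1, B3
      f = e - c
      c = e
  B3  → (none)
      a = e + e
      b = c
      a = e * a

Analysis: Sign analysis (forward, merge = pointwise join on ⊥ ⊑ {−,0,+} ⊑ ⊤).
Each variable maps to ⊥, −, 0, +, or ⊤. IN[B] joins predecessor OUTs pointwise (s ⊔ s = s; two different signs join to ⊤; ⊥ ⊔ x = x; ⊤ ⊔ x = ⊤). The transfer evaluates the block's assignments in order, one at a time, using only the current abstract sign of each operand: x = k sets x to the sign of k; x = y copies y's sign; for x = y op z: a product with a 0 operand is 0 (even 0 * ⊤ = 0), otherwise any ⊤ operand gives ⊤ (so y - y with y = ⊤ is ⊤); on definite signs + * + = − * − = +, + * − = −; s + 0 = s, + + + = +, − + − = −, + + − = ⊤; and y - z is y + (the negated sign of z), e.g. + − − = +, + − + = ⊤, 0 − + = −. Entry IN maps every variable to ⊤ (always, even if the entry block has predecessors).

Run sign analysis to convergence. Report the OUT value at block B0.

Per-block solution:
  B0:  IN=(all ⊤)  OUT={c:-; rest ⊤}
  B1:  IN=(all ⊤)  OUT=(all ⊤)
  B2:  IN=(all ⊤)  OUT=(all ⊤)
  B3:  IN=(all ⊤)  OUT=(all ⊤)

Merge at B0 (entry node, so the boundary value (all ⊤) is joined with the incoming edge(s)): IN[B0] = (all ⊤) ⊔ OUT[B1] = {a: ⊤, b: ⊤, c: ⊤, d: ⊤, e: ⊤, f: ⊤}
Applying B0's transfer function to that IN value gives OUT[B0] (row B0 above).

Answer: {a: ⊤, b: ⊤, c: -, d: ⊤, e: ⊤, f: ⊤}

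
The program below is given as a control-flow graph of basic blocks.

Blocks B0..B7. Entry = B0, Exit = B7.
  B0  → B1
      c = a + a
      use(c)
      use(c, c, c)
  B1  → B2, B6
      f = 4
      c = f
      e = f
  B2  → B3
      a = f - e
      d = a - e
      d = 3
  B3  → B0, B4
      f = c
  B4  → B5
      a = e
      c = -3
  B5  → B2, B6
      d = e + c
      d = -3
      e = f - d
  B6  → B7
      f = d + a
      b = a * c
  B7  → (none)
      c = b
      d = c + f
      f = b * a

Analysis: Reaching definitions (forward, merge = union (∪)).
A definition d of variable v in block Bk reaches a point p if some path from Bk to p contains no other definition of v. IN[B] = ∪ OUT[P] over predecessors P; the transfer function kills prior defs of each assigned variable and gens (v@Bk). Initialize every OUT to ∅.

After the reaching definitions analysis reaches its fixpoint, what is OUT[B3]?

Answer: {a@B2, c@B1, c@B4, d@B2, e@B1, e@B5, f@B3}

Derivation:
Fixpoint table:
  B0:  IN={a@B2, c@B1, c@B4, d@B2, e@B1, e@B5, f@B3}  OUT={a@B2, c@B0, d@B2, e@B1, e@B5, f@B3}
  B1:  IN={a@B2, c@B0, d@B2, e@B1, e@B5, f@B3}  OUT={a@B2, c@B1, d@B2, e@B1, f@B1}
  B2:  IN={a@B2, a@B4, c@B1, c@B4, d@B2, d@B5, e@B1, e@B5, f@B1, f@B3}  OUT={a@B2, c@B1, c@B4, d@B2, e@B1, e@B5, f@B1, f@B3}
  B3:  IN={a@B2, c@B1, c@B4, d@B2, e@B1, e@B5, f@B1, f@B3}  OUT={a@B2, c@B1, c@B4, d@B2, e@B1, e@B5, f@B3}
  B4:  IN={a@B2, c@B1, c@B4, d@B2, e@B1, e@B5, f@B3}  OUT={a@B4, c@B4, d@B2, e@B1, e@B5, f@B3}
  B5:  IN={a@B4, c@B4, d@B2, e@B1, e@B5, f@B3}  OUT={a@B4, c@B4, d@B5, e@B5, f@B3}
  B6:  IN={a@B2, a@B4, c@B1, c@B4, d@B2, d@B5, e@B1, e@B5, f@B1, f@B3}  OUT={a@B2, a@B4, b@B6, c@B1, c@B4, d@B2, d@B5, e@B1, e@B5, f@B6}
  B7:  IN={a@B2, a@B4, b@B6, c@B1, c@B4, d@B2, d@B5, e@B1, e@B5, f@B6}  OUT={a@B2, a@B4, b@B6, c@B7, d@B7, e@B1, e@B5, f@B7}

Merge at B3: IN[B3] = OUT[B2] = {a@B2, c@B1, c@B4, d@B2, e@B1, e@B5, f@B1, f@B3}
Applying B3's transfer function to that IN value gives OUT[B3] (row B3 above).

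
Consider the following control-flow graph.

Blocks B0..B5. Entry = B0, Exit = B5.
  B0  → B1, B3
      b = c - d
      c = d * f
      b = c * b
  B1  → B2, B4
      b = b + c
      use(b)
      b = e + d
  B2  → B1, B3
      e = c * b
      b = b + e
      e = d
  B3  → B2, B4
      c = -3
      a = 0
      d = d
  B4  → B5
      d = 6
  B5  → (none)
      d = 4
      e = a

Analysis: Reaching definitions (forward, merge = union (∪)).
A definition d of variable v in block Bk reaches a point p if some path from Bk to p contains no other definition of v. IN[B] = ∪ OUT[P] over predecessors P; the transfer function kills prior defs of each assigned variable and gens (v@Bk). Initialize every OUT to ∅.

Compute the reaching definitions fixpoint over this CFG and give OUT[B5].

Per-block solution:
  B0:  IN={}  OUT={b@B0, c@B0}
  B1:  IN={a@B3, b@B0, b@B2, c@B0, c@B3, d@B3, e@B2}  OUT={a@B3, b@B1, c@B0, c@B3, d@B3, e@B2}
  B2:  IN={a@B3, b@B0, b@B1, b@B2, c@B0, c@B3, d@B3, e@B2}  OUT={a@B3, b@B2, c@B0, c@B3, d@B3, e@B2}
  B3:  IN={a@B3, b@B0, b@B2, c@B0, c@B3, d@B3, e@B2}  OUT={a@B3, b@B0, b@B2, c@B3, d@B3, e@B2}
  B4:  IN={a@B3, b@B0, b@B1, b@B2, c@B0, c@B3, d@B3, e@B2}  OUT={a@B3, b@B0, b@B1, b@B2, c@B0, c@B3, d@B4, e@B2}
  B5:  IN={a@B3, b@B0, b@B1, b@B2, c@B0, c@B3, d@B4, e@B2}  OUT={a@B3, b@B0, b@B1, b@B2, c@B0, c@B3, d@B5, e@B5}

Merge at B5: IN[B5] = OUT[B4] = {a@B3, b@B0, b@B1, b@B2, c@B0, c@B3, d@B4, e@B2}
Applying B5's transfer function to that IN value gives OUT[B5] (row B5 above).

Answer: {a@B3, b@B0, b@B1, b@B2, c@B0, c@B3, d@B5, e@B5}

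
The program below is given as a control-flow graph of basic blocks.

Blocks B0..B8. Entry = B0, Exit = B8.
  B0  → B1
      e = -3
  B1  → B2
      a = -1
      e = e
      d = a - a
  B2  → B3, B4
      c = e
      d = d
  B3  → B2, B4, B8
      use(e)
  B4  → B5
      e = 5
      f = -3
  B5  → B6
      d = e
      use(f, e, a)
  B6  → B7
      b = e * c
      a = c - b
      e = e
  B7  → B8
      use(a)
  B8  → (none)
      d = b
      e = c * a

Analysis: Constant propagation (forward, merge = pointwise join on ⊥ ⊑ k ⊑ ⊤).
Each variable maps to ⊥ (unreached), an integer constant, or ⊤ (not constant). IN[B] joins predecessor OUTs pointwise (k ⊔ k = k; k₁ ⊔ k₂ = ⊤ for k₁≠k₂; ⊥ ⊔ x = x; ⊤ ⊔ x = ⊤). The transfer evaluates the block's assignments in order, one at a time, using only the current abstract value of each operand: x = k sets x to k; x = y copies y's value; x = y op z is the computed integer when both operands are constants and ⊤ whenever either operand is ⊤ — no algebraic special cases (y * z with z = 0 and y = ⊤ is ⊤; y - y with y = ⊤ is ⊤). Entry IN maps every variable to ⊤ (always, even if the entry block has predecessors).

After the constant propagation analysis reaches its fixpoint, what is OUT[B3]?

Answer: {a: -1, b: ⊤, c: -3, d: 0, e: -3, f: ⊤}

Derivation:
Converged values:
  B0:   IN=(all ⊤)   OUT={e:-3; rest ⊤}
  B1:   IN={e:-3; rest ⊤}   OUT={a:-1, d:0, e:-3; rest ⊤}
  B2:   IN={a:-1, d:0, e:-3; rest ⊤}   OUT={a:-1, c:-3, d:0, e:-3; rest ⊤}
  B3:   IN={a:-1, c:-3, d:0, e:-3; rest ⊤}   OUT={a:-1, c:-3, d:0, e:-3; rest ⊤}
  B4:   IN={a:-1, c:-3, d:0, e:-3; rest ⊤}   OUT={a:-1, c:-3, d:0, e:5, f:-3; rest ⊤}
  B5:   IN={a:-1, c:-3, d:0, e:5, f:-3; rest ⊤}   OUT={a:-1, c:-3, d:5, e:5, f:-3; rest ⊤}
  B6:   IN={a:-1, c:-3, d:5, e:5, f:-3; rest ⊤}   OUT={a:12, b:-15, c:-3, d:5, e:5, f:-3; rest ⊤}
  B7:   IN={a:12, b:-15, c:-3, d:5, e:5, f:-3; rest ⊤}   OUT={a:12, b:-15, c:-3, d:5, e:5, f:-3; rest ⊤}
  B8:   IN={c:-3; rest ⊤}   OUT={c:-3; rest ⊤}

Merge at B3: IN[B3] = OUT[B2] = {a: -1, b: ⊤, c: -3, d: 0, e: -3, f: ⊤}
Applying B3's transfer function to that IN value gives OUT[B3] (row B3 above).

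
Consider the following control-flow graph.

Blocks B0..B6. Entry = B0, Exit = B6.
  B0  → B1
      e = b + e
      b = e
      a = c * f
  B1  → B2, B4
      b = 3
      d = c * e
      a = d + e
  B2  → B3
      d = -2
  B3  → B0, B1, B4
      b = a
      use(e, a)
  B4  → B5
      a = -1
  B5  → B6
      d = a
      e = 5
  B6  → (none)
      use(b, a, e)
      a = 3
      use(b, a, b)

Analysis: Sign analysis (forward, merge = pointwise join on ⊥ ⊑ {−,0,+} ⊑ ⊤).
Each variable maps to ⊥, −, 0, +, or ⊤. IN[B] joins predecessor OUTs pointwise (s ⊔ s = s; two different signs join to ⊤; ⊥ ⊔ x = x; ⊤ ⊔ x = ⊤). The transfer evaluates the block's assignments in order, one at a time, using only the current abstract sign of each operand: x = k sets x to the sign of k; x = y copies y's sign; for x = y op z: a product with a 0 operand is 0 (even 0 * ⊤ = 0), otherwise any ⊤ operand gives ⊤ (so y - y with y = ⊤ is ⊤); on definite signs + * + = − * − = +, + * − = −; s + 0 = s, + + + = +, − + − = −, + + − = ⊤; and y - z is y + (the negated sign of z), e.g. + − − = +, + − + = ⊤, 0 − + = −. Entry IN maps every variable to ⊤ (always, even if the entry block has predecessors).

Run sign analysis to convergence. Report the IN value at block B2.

Answer: {a: ⊤, b: +, c: ⊤, d: ⊤, e: ⊤, f: ⊤}

Trace:
Converged values:
  B0: | IN=(all ⊤) | OUT=(all ⊤)
  B1: | IN=(all ⊤) | OUT={b:+; rest ⊤}
  B2: | IN={b:+; rest ⊤} | OUT={b:+, d:-; rest ⊤}
  B3: | IN={b:+, d:-; rest ⊤} | OUT={d:-; rest ⊤}
  B4: | IN=(all ⊤) | OUT={a:-; rest ⊤}
  B5: | IN={a:-; rest ⊤} | OUT={a:-, d:-, e:+; rest ⊤}
  B6: | IN={a:-, d:-, e:+; rest ⊤} | OUT={a:+, d:-, e:+; rest ⊤}

Merge at B2: IN[B2] = OUT[B1] = {a: ⊤, b: +, c: ⊤, d: ⊤, e: ⊤, f: ⊤}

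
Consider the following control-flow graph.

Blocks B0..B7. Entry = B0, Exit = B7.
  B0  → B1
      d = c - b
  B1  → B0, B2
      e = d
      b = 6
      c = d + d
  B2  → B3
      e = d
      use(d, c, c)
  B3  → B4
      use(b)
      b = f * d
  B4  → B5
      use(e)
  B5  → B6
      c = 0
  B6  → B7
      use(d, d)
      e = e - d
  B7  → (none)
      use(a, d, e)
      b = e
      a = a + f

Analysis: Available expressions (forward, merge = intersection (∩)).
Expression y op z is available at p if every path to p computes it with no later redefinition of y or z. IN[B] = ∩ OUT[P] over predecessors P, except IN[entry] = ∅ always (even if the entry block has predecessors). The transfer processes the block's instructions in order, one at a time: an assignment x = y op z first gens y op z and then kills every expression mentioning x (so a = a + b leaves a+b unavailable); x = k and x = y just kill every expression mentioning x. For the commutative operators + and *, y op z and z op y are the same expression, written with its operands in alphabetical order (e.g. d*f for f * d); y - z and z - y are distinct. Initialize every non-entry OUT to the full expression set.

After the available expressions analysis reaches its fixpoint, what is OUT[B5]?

Answer: {d*f, d+d}

Trace:
Fixpoint table:
  B0:   IN={}   OUT={c-b}
  B1:   IN={c-b}   OUT={d+d}
  B2:   IN={d+d}   OUT={d+d}
  B3:   IN={d+d}   OUT={d*f, d+d}
  B4:   IN={d*f, d+d}   OUT={d*f, d+d}
  B5:   IN={d*f, d+d}   OUT={d*f, d+d}
  B6:   IN={d*f, d+d}   OUT={d*f, d+d}
  B7:   IN={d*f, d+d}   OUT={d*f, d+d}

Merge at B5: IN[B5] = OUT[B4] = {d*f, d+d}
Applying B5's transfer function to that IN value gives OUT[B5] (row B5 above).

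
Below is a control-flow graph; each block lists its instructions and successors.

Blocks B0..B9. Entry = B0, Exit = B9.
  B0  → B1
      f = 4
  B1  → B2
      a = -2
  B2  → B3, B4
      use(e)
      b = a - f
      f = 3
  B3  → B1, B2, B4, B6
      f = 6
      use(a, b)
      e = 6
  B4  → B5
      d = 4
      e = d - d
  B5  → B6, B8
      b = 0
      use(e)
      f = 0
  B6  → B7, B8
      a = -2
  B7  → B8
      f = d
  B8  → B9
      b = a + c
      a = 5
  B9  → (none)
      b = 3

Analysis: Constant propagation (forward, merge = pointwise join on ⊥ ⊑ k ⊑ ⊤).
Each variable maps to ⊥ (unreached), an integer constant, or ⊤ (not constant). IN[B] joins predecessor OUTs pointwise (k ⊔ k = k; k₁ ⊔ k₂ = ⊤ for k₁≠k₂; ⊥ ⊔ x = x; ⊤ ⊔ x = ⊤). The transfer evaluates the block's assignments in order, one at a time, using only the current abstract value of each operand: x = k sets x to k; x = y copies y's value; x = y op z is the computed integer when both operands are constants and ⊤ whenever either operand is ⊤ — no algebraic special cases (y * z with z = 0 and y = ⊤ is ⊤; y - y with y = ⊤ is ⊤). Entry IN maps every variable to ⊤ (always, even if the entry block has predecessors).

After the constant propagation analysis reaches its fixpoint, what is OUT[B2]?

Answer: {a: -2, b: ⊤, c: ⊤, d: ⊤, e: ⊤, f: 3}

Trace:
Per-block solution:
  B0:   IN=(all ⊤)   OUT={f:4; rest ⊤}
  B1:   IN=(all ⊤)   OUT={a:-2; rest ⊤}
  B2:   IN={a:-2; rest ⊤}   OUT={a:-2, f:3; rest ⊤}
  B3:   IN={a:-2, f:3; rest ⊤}   OUT={a:-2, e:6, f:6; rest ⊤}
  B4:   IN={a:-2; rest ⊤}   OUT={a:-2, d:4, e:0; rest ⊤}
  B5:   IN={a:-2, d:4, e:0; rest ⊤}   OUT={a:-2, b:0, d:4, e:0, f:0; rest ⊤}
  B6:   IN={a:-2; rest ⊤}   OUT={a:-2; rest ⊤}
  B7:   IN={a:-2; rest ⊤}   OUT={a:-2; rest ⊤}
  B8:   IN={a:-2; rest ⊤}   OUT={a:5; rest ⊤}
  B9:   IN={a:5; rest ⊤}   OUT={a:5, b:3; rest ⊤}

Merge at B2: IN[B2] = OUT[B1] ⊔ OUT[B3] = {a: -2, b: ⊤, c: ⊤, d: ⊤, e: ⊤, f: ⊤}
Applying B2's transfer function to that IN value gives OUT[B2] (row B2 above).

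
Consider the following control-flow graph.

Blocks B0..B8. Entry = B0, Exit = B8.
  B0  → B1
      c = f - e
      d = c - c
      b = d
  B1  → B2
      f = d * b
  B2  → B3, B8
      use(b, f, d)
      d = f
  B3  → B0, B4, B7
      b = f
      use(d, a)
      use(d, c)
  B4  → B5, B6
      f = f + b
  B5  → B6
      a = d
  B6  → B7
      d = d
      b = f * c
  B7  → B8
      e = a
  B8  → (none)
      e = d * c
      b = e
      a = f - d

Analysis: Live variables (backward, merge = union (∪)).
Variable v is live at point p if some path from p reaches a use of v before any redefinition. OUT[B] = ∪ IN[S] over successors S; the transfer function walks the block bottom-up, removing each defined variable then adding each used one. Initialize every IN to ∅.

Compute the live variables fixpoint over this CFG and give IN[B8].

Fixpoint table:
  B0:  IN={a, e, f}  OUT={a, b, c, d, e}
  B1:  IN={a, b, c, d, e}  OUT={a, b, c, d, e, f}
  B2:  IN={a, b, c, d, e, f}  OUT={a, c, d, e, f}
  B3:  IN={a, c, d, e, f}  OUT={a, b, c, d, e, f}
  B4:  IN={a, b, c, d, f}  OUT={a, c, d, f}
  B5:  IN={c, d, f}  OUT={a, c, d, f}
  B6:  IN={a, c, d, f}  OUT={a, c, d, f}
  B7:  IN={a, c, d, f}  OUT={c, d, f}
  B8:  IN={c, d, f}  OUT={}

B8 is the boundary node: OUT[B8] = {}
Applying B8's transfer function to that OUT value gives IN[B8] (row B8 above).

Answer: {c, d, f}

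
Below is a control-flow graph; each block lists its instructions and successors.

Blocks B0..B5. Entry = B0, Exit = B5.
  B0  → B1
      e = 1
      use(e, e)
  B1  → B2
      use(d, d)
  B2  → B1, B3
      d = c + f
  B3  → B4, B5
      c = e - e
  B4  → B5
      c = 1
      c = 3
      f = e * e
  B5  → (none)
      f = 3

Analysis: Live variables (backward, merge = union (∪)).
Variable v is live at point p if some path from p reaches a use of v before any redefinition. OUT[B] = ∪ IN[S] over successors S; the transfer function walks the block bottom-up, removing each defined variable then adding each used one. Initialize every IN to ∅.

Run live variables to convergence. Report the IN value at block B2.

Per-block solution:
  B0:   IN={c, d, f}   OUT={c, d, e, f}
  B1:   IN={c, d, e, f}   OUT={c, e, f}
  B2:   IN={c, e, f}   OUT={c, d, e, f}
  B3:   IN={e}   OUT={e}
  B4:   IN={e}   OUT={}
  B5:   IN={}   OUT={}

Merge at B2: OUT[B2] = IN[B1] ⊔ IN[B3] = {c, d, e, f}
Applying B2's transfer function to that OUT value gives IN[B2] (row B2 above).

Answer: {c, e, f}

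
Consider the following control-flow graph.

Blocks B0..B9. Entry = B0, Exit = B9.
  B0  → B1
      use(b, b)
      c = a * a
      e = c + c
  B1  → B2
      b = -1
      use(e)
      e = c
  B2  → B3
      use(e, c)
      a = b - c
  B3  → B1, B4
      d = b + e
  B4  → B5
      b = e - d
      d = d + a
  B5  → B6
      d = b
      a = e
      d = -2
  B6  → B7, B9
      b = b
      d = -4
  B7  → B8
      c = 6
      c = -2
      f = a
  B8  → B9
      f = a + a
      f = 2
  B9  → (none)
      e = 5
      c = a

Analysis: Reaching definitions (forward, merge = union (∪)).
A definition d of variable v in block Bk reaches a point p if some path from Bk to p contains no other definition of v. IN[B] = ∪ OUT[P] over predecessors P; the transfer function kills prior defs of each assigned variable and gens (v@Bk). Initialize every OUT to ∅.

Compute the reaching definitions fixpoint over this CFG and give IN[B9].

Per-block solution:
  B0:  IN={}  OUT={c@B0, e@B0}
  B1:  IN={a@B2, b@B1, c@B0, d@B3, e@B0, e@B1}  OUT={a@B2, b@B1, c@B0, d@B3, e@B1}
  B2:  IN={a@B2, b@B1, c@B0, d@B3, e@B1}  OUT={a@B2, b@B1, c@B0, d@B3, e@B1}
  B3:  IN={a@B2, b@B1, c@B0, d@B3, e@B1}  OUT={a@B2, b@B1, c@B0, d@B3, e@B1}
  B4:  IN={a@B2, b@B1, c@B0, d@B3, e@B1}  OUT={a@B2, b@B4, c@B0, d@B4, e@B1}
  B5:  IN={a@B2, b@B4, c@B0, d@B4, e@B1}  OUT={a@B5, b@B4, c@B0, d@B5, e@B1}
  B6:  IN={a@B5, b@B4, c@B0, d@B5, e@B1}  OUT={a@B5, b@B6, c@B0, d@B6, e@B1}
  B7:  IN={a@B5, b@B6, c@B0, d@B6, e@B1}  OUT={a@B5, b@B6, c@B7, d@B6, e@B1, f@B7}
  B8:  IN={a@B5, b@B6, c@B7, d@B6, e@B1, f@B7}  OUT={a@B5, b@B6, c@B7, d@B6, e@B1, f@B8}
  B9:  IN={a@B5, b@B6, c@B0, c@B7, d@B6, e@B1, f@B8}  OUT={a@B5, b@B6, c@B9, d@B6, e@B9, f@B8}

Merge at B9: IN[B9] = OUT[B6] ⊔ OUT[B8] = {a@B5, b@B6, c@B0, c@B7, d@B6, e@B1, f@B8}

Answer: {a@B5, b@B6, c@B0, c@B7, d@B6, e@B1, f@B8}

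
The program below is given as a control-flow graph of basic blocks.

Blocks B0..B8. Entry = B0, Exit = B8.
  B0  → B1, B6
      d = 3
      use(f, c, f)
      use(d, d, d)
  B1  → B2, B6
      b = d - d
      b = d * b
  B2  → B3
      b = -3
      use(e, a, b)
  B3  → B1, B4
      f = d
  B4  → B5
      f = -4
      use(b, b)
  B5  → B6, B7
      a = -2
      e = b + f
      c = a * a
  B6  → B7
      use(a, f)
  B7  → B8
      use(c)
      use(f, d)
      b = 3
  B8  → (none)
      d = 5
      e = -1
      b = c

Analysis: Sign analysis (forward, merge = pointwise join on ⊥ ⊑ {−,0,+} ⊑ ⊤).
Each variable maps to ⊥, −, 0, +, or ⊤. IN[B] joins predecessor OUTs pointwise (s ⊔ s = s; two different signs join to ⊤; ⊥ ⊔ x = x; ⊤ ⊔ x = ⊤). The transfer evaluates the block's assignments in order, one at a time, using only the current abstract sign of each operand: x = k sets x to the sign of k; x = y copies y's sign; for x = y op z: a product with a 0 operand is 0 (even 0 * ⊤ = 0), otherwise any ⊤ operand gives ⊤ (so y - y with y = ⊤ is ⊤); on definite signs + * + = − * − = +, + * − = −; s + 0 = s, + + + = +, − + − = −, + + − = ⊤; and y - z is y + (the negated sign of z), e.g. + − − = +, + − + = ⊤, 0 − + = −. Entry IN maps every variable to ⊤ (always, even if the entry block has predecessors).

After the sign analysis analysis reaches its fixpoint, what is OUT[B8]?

Answer: {a: ⊤, b: ⊤, c: ⊤, d: +, e: -, f: ⊤}

Derivation:
Fixpoint table:
  B0:  IN=(all ⊤)  OUT={d:+; rest ⊤}
  B1:  IN={d:+; rest ⊤}  OUT={d:+; rest ⊤}
  B2:  IN={d:+; rest ⊤}  OUT={b:-, d:+; rest ⊤}
  B3:  IN={b:-, d:+; rest ⊤}  OUT={b:-, d:+, f:+; rest ⊤}
  B4:  IN={b:-, d:+, f:+; rest ⊤}  OUT={b:-, d:+, f:-; rest ⊤}
  B5:  IN={b:-, d:+, f:-; rest ⊤}  OUT={a:-, b:-, c:+, d:+, e:-, f:-; rest ⊤}
  B6:  IN={d:+; rest ⊤}  OUT={d:+; rest ⊤}
  B7:  IN={d:+; rest ⊤}  OUT={b:+, d:+; rest ⊤}
  B8:  IN={b:+, d:+; rest ⊤}  OUT={d:+, e:-; rest ⊤}

Merge at B8: IN[B8] = OUT[B7] = {a: ⊤, b: +, c: ⊤, d: +, e: ⊤, f: ⊤}
Applying B8's transfer function to that IN value gives OUT[B8] (row B8 above).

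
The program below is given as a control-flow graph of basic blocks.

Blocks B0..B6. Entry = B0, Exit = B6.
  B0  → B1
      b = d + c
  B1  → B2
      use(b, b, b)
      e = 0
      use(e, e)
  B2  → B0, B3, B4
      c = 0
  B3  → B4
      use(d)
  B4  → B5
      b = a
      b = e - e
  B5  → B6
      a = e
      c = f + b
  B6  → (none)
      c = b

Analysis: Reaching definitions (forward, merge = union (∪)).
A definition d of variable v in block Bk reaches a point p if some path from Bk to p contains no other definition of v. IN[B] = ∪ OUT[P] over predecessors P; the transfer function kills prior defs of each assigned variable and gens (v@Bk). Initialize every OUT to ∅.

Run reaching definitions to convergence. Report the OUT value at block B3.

Fixpoint table:
  B0:   IN={b@B0, c@B2, e@B1}   OUT={b@B0, c@B2, e@B1}
  B1:   IN={b@B0, c@B2, e@B1}   OUT={b@B0, c@B2, e@B1}
  B2:   IN={b@B0, c@B2, e@B1}   OUT={b@B0, c@B2, e@B1}
  B3:   IN={b@B0, c@B2, e@B1}   OUT={b@B0, c@B2, e@B1}
  B4:   IN={b@B0, c@B2, e@B1}   OUT={b@B4, c@B2, e@B1}
  B5:   IN={b@B4, c@B2, e@B1}   OUT={a@B5, b@B4, c@B5, e@B1}
  B6:   IN={a@B5, b@B4, c@B5, e@B1}   OUT={a@B5, b@B4, c@B6, e@B1}

Merge at B3: IN[B3] = OUT[B2] = {b@B0, c@B2, e@B1}
Applying B3's transfer function to that IN value gives OUT[B3] (row B3 above).

Answer: {b@B0, c@B2, e@B1}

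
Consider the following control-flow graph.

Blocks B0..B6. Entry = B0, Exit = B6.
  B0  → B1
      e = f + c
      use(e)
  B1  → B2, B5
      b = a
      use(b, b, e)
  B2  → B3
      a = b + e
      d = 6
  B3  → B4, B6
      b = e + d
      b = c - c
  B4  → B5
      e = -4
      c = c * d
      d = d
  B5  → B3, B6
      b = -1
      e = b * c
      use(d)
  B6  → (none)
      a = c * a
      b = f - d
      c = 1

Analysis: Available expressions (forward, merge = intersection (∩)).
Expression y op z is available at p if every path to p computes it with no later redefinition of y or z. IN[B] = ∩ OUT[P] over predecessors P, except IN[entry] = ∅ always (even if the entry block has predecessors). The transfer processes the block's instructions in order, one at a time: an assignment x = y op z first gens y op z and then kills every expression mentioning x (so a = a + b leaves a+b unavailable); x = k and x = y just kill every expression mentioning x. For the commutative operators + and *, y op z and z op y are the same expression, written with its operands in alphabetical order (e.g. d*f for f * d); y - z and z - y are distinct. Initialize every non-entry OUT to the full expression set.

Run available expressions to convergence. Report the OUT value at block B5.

Fixpoint table:
  B0:   IN={}   OUT={c+f}
  B1:   IN={c+f}   OUT={c+f}
  B2:   IN={c+f}   OUT={b+e, c+f}
  B3:   IN={}   OUT={c-c, d+e}
  B4:   IN={c-c, d+e}   OUT={}
  B5:   IN={}   OUT={b*c}
  B6:   IN={}   OUT={f-d}

Merge at B5: IN[B5] = OUT[B1] ∩ OUT[B4] = {}
Applying B5's transfer function to that IN value gives OUT[B5] (row B5 above).

Answer: {b*c}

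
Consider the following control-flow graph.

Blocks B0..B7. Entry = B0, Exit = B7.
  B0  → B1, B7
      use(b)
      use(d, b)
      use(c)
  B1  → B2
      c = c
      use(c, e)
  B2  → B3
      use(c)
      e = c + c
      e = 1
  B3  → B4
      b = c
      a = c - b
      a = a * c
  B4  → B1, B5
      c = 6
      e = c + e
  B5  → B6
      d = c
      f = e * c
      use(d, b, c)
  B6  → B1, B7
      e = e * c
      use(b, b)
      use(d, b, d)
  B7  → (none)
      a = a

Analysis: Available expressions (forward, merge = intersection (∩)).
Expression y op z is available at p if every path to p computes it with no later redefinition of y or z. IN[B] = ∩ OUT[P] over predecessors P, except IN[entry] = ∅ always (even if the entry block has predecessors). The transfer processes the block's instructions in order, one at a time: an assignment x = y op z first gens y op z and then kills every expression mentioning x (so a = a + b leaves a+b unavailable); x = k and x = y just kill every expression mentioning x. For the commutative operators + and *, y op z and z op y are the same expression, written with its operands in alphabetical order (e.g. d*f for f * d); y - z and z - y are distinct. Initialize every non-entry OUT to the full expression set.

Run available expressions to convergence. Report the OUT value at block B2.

Converged values:
  B0:  IN={}  OUT={}
  B1:  IN={}  OUT={}
  B2:  IN={}  OUT={c+c}
  B3:  IN={c+c}  OUT={c+c, c-b}
  B4:  IN={c+c, c-b}  OUT={}
  B5:  IN={}  OUT={c*e}
  B6:  IN={c*e}  OUT={}
  B7:  IN={}  OUT={}

Merge at B2: IN[B2] = OUT[B1] = {}
Applying B2's transfer function to that IN value gives OUT[B2] (row B2 above).

Answer: {c+c}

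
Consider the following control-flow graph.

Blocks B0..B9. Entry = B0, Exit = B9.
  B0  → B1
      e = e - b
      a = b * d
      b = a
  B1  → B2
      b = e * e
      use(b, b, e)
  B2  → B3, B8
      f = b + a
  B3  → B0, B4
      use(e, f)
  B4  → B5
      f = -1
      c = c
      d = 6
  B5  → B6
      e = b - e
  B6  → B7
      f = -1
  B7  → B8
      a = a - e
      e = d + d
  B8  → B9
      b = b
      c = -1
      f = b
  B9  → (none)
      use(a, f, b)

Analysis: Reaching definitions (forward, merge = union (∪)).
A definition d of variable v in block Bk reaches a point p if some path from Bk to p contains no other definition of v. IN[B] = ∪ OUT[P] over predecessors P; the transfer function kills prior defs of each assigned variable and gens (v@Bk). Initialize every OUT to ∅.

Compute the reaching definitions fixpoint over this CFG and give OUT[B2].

Answer: {a@B0, b@B1, e@B0, f@B2}

Derivation:
Fixpoint table:
  B0:  IN={a@B0, b@B1, e@B0, f@B2}  OUT={a@B0, b@B0, e@B0, f@B2}
  B1:  IN={a@B0, b@B0, e@B0, f@B2}  OUT={a@B0, b@B1, e@B0, f@B2}
  B2:  IN={a@B0, b@B1, e@B0, f@B2}  OUT={a@B0, b@B1, e@B0, f@B2}
  B3:  IN={a@B0, b@B1, e@B0, f@B2}  OUT={a@B0, b@B1, e@B0, f@B2}
  B4:  IN={a@B0, b@B1, e@B0, f@B2}  OUT={a@B0, b@B1, c@B4, d@B4, e@B0, f@B4}
  B5:  IN={a@B0, b@B1, c@B4, d@B4, e@B0, f@B4}  OUT={a@B0, b@B1, c@B4, d@B4, e@B5, f@B4}
  B6:  IN={a@B0, b@B1, c@B4, d@B4, e@B5, f@B4}  OUT={a@B0, b@B1, c@B4, d@B4, e@B5, f@B6}
  B7:  IN={a@B0, b@B1, c@B4, d@B4, e@B5, f@B6}  OUT={a@B7, b@B1, c@B4, d@B4, e@B7, f@B6}
  B8:  IN={a@B0, a@B7, b@B1, c@B4, d@B4, e@B0, e@B7, f@B2, f@B6}  OUT={a@B0, a@B7, b@B8, c@B8, d@B4, e@B0, e@B7, f@B8}
  B9:  IN={a@B0, a@B7, b@B8, c@B8, d@B4, e@B0, e@B7, f@B8}  OUT={a@B0, a@B7, b@B8, c@B8, d@B4, e@B0, e@B7, f@B8}

Merge at B2: IN[B2] = OUT[B1] = {a@B0, b@B1, e@B0, f@B2}
Applying B2's transfer function to that IN value gives OUT[B2] (row B2 above).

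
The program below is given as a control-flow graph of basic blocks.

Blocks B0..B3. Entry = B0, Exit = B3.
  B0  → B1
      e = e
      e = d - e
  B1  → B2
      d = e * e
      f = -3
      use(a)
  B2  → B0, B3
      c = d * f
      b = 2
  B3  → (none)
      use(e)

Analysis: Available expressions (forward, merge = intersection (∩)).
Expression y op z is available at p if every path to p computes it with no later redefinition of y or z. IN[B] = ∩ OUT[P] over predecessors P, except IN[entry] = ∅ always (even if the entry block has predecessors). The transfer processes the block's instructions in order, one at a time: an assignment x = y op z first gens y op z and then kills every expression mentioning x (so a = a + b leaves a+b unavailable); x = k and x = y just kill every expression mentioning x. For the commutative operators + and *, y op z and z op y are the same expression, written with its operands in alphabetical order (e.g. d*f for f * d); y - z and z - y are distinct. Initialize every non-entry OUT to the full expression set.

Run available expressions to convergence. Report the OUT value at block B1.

Converged values:
  B0: | IN={} | OUT={}
  B1: | IN={} | OUT={e*e}
  B2: | IN={e*e} | OUT={d*f, e*e}
  B3: | IN={d*f, e*e} | OUT={d*f, e*e}

Merge at B1: IN[B1] = OUT[B0] = {}
Applying B1's transfer function to that IN value gives OUT[B1] (row B1 above).

Answer: {e*e}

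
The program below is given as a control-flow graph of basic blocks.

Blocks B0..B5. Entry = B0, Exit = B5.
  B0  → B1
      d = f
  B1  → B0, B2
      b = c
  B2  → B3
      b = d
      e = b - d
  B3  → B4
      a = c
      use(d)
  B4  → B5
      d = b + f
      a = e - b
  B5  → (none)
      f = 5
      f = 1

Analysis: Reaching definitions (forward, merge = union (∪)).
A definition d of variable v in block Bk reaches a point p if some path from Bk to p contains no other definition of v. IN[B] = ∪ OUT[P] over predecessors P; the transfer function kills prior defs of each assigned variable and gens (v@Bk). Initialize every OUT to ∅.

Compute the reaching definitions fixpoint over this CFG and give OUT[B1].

Per-block solution:
  B0:  IN={b@B1, d@B0}  OUT={b@B1, d@B0}
  B1:  IN={b@B1, d@B0}  OUT={b@B1, d@B0}
  B2:  IN={b@B1, d@B0}  OUT={b@B2, d@B0, e@B2}
  B3:  IN={b@B2, d@B0, e@B2}  OUT={a@B3, b@B2, d@B0, e@B2}
  B4:  IN={a@B3, b@B2, d@B0, e@B2}  OUT={a@B4, b@B2, d@B4, e@B2}
  B5:  IN={a@B4, b@B2, d@B4, e@B2}  OUT={a@B4, b@B2, d@B4, e@B2, f@B5}

Merge at B1: IN[B1] = OUT[B0] = {b@B1, d@B0}
Applying B1's transfer function to that IN value gives OUT[B1] (row B1 above).

Answer: {b@B1, d@B0}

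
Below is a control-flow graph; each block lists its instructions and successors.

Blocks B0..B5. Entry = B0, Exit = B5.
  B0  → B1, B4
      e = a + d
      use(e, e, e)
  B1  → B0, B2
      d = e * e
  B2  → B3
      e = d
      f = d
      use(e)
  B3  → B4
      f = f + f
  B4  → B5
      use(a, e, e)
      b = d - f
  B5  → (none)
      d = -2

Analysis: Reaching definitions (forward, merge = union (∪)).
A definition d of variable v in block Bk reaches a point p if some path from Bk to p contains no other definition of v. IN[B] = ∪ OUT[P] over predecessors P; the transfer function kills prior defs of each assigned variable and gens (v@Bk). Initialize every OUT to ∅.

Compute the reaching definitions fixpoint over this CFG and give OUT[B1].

Answer: {d@B1, e@B0}

Working:
Converged values:
  B0:   IN={d@B1, e@B0}   OUT={d@B1, e@B0}
  B1:   IN={d@B1, e@B0}   OUT={d@B1, e@B0}
  B2:   IN={d@B1, e@B0}   OUT={d@B1, e@B2, f@B2}
  B3:   IN={d@B1, e@B2, f@B2}   OUT={d@B1, e@B2, f@B3}
  B4:   IN={d@B1, e@B0, e@B2, f@B3}   OUT={b@B4, d@B1, e@B0, e@B2, f@B3}
  B5:   IN={b@B4, d@B1, e@B0, e@B2, f@B3}   OUT={b@B4, d@B5, e@B0, e@B2, f@B3}

Merge at B1: IN[B1] = OUT[B0] = {d@B1, e@B0}
Applying B1's transfer function to that IN value gives OUT[B1] (row B1 above).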